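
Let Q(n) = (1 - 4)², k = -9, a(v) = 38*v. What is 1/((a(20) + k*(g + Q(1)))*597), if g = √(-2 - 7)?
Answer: 679/275676690 + 9*I/91892230 ≈ 2.463e-6 + 9.7941e-8*I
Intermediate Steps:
g = 3*I (g = √(-9) = 3*I ≈ 3.0*I)
Q(n) = 9 (Q(n) = (-3)² = 9)
1/((a(20) + k*(g + Q(1)))*597) = 1/((38*20 - 9*(3*I + 9))*597) = 1/((760 - 9*(9 + 3*I))*597) = 1/((760 + (-81 - 27*I))*597) = 1/((679 - 27*I)*597) = 1/(405363 - 16119*I) = (405363 + 16119*I)/164578983930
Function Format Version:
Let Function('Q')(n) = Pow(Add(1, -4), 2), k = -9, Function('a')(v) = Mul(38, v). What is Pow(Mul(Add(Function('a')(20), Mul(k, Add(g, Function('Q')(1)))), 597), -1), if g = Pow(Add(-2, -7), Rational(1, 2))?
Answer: Add(Rational(679, 275676690), Mul(Rational(9, 91892230), I)) ≈ Add(2.4630e-6, Mul(9.7941e-8, I))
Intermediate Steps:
g = Mul(3, I) (g = Pow(-9, Rational(1, 2)) = Mul(3, I) ≈ Mul(3.0000, I))
Function('Q')(n) = 9 (Function('Q')(n) = Pow(-3, 2) = 9)
Pow(Mul(Add(Function('a')(20), Mul(k, Add(g, Function('Q')(1)))), 597), -1) = Pow(Mul(Add(Mul(38, 20), Mul(-9, Add(Mul(3, I), 9))), 597), -1) = Pow(Mul(Add(760, Mul(-9, Add(9, Mul(3, I)))), 597), -1) = Pow(Mul(Add(760, Add(-81, Mul(-27, I))), 597), -1) = Pow(Mul(Add(679, Mul(-27, I)), 597), -1) = Pow(Add(405363, Mul(-16119, I)), -1) = Mul(Rational(1, 164578983930), Add(405363, Mul(16119, I)))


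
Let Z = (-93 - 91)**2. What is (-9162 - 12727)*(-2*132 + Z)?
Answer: -735295288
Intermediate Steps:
Z = 33856 (Z = (-184)**2 = 33856)
(-9162 - 12727)*(-2*132 + Z) = (-9162 - 12727)*(-2*132 + 33856) = -21889*(-264 + 33856) = -21889*33592 = -735295288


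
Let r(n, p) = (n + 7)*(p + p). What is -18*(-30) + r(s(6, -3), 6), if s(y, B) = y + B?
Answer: 660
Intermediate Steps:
s(y, B) = B + y
r(n, p) = 2*p*(7 + n) (r(n, p) = (7 + n)*(2*p) = 2*p*(7 + n))
-18*(-30) + r(s(6, -3), 6) = -18*(-30) + 2*6*(7 + (-3 + 6)) = 540 + 2*6*(7 + 3) = 540 + 2*6*10 = 540 + 120 = 660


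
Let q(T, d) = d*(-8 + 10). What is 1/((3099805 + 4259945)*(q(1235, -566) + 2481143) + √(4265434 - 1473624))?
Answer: 1825226095725/33314503005155268632477069 - √2791810/333145030051552686324770690 ≈ 5.4788e-14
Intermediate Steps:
q(T, d) = 2*d (q(T, d) = d*2 = 2*d)
1/((3099805 + 4259945)*(q(1235, -566) + 2481143) + √(4265434 - 1473624)) = 1/((3099805 + 4259945)*(2*(-566) + 2481143) + √(4265434 - 1473624)) = 1/(7359750*(-1132 + 2481143) + √2791810) = 1/(7359750*2480011 + √2791810) = 1/(18252260957250 + √2791810)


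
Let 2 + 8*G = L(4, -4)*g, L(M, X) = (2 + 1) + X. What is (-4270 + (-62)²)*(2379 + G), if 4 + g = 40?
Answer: -2022861/2 ≈ -1.0114e+6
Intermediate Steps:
L(M, X) = 3 + X
g = 36 (g = -4 + 40 = 36)
G = -19/4 (G = -¼ + ((3 - 4)*36)/8 = -¼ + (-1*36)/8 = -¼ + (⅛)*(-36) = -¼ - 9/2 = -19/4 ≈ -4.7500)
(-4270 + (-62)²)*(2379 + G) = (-4270 + (-62)²)*(2379 - 19/4) = (-4270 + 3844)*(9497/4) = -426*9497/4 = -2022861/2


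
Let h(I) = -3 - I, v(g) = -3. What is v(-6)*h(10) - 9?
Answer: 30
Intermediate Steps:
v(-6)*h(10) - 9 = -3*(-3 - 1*10) - 9 = -3*(-3 - 10) - 9 = -3*(-13) - 9 = 39 - 9 = 30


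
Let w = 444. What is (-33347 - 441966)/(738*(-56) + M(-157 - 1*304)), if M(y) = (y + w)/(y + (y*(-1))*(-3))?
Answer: 876477172/76208815 ≈ 11.501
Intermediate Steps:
M(y) = (444 + y)/(4*y) (M(y) = (y + 444)/(y + (y*(-1))*(-3)) = (444 + y)/(y - y*(-3)) = (444 + y)/(y + 3*y) = (444 + y)/((4*y)) = (444 + y)*(1/(4*y)) = (444 + y)/(4*y))
(-33347 - 441966)/(738*(-56) + M(-157 - 1*304)) = (-33347 - 441966)/(738*(-56) + (444 + (-157 - 1*304))/(4*(-157 - 1*304))) = -475313/(-41328 + (444 + (-157 - 304))/(4*(-157 - 304))) = -475313/(-41328 + (¼)*(444 - 461)/(-461)) = -475313/(-41328 + (¼)*(-1/461)*(-17)) = -475313/(-41328 + 17/1844) = -475313/(-76208815/1844) = -475313*(-1844/76208815) = 876477172/76208815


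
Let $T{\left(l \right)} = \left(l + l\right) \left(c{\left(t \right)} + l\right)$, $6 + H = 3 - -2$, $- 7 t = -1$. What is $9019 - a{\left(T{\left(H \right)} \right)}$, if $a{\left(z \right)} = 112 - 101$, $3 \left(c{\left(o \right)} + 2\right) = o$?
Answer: $9008$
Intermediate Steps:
$t = \frac{1}{7}$ ($t = \left(- \frac{1}{7}\right) \left(-1\right) = \frac{1}{7} \approx 0.14286$)
$c{\left(o \right)} = -2 + \frac{o}{3}$
$H = -1$ ($H = -6 + \left(3 - -2\right) = -6 + \left(3 + 2\right) = -6 + 5 = -1$)
$T{\left(l \right)} = 2 l \left(- \frac{41}{21} + l\right)$ ($T{\left(l \right)} = \left(l + l\right) \left(\left(-2 + \frac{1}{3} \cdot \frac{1}{7}\right) + l\right) = 2 l \left(\left(-2 + \frac{1}{21}\right) + l\right) = 2 l \left(- \frac{41}{21} + l\right)$)
$a{\left(z \right)} = 11$
$9019 - a{\left(T{\left(H \right)} \right)} = 9019 - 11 = 9008$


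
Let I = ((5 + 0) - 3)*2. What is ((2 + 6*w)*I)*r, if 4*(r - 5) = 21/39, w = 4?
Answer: 534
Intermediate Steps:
I = 4 (I = (5 - 3)*2 = 2*2 = 4)
r = 267/52 (r = 5 + (21/39)/4 = 5 + (21*(1/39))/4 = 5 + (1/4)*(7/13) = 5 + 7/52 = 267/52 ≈ 5.1346)
((2 + 6*w)*I)*r = ((2 + 6*4)*4)*(267/52) = ((2 + 24)*4)*(267/52) = (26*4)*(267/52) = 104*(267/52) = 534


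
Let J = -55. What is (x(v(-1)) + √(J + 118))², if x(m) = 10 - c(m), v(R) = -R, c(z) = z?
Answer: 144 + 54*√7 ≈ 286.87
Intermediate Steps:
x(m) = 10 - m
(x(v(-1)) + √(J + 118))² = ((10 - (-1)*(-1)) + √(-55 + 118))² = ((10 - 1*1) + √63)² = ((10 - 1) + 3*√7)² = (9 + 3*√7)²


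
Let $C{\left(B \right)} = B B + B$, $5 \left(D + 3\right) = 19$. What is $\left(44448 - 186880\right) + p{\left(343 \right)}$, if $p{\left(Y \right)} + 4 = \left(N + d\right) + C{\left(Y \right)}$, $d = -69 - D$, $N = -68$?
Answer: $- \frac{122909}{5} \approx -24582.0$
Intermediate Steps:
$D = \frac{4}{5}$ ($D = -3 + \frac{1}{5} \cdot 19 = -3 + \frac{19}{5} = \frac{4}{5} \approx 0.8$)
$d = - \frac{349}{5}$ ($d = -69 - \frac{4}{5} = - \frac{349}{5} \approx -69.8$)
$C{\left(B \right)} = B + B^{2}$ ($C{\left(B \right)} = B^{2} + B = B + B^{2}$)
$p{\left(Y \right)} = - \frac{709}{5} + Y \left(1 + Y\right)$ ($p{\left(Y \right)} = -4 + \left(\left(-68 - \frac{349}{5}\right) + Y \left(1 + Y\right)\right) = -4 + \left(- \frac{689}{5} + Y \left(1 + Y\right)\right) = - \frac{709}{5} + Y \left(1 + Y\right)$)
$\left(44448 - 186880\right) + p{\left(343 \right)} = \left(44448 - 186880\right) + \left(- \frac{709}{5} + 343 + 343^{2}\right) = -142432 + \left(- \frac{709}{5} + 343 + 117649\right) = -142432 + \frac{589251}{5} = - \frac{122909}{5}$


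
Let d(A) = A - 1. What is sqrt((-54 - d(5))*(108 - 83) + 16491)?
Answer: 13*sqrt(89) ≈ 122.64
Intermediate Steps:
d(A) = -1 + A
sqrt((-54 - d(5))*(108 - 83) + 16491) = sqrt((-54 - (-1 + 5))*(108 - 83) + 16491) = sqrt((-54 - 1*4)*25 + 16491) = sqrt((-54 - 4)*25 + 16491) = sqrt(-58*25 + 16491) = sqrt(-1450 + 16491) = sqrt(15041) = 13*sqrt(89)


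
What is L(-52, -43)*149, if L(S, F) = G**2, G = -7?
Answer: 7301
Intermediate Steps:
L(S, F) = 49 (L(S, F) = (-7)**2 = 49)
L(-52, -43)*149 = 49*149 = 7301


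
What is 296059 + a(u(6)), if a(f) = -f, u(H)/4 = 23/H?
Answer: 888131/3 ≈ 2.9604e+5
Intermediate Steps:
u(H) = 92/H (u(H) = 4*(23/H) = 92/H)
296059 + a(u(6)) = 296059 - 92/6 = 296059 - 1*46/3 = 296059 - 46/3 = 888131/3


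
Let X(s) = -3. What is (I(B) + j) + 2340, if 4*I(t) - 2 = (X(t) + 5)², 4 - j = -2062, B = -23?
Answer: 8815/2 ≈ 4407.5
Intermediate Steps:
j = 2066 (j = 4 - 1*(-2062) = 4 + 2062 = 2066)
I(t) = 3/2 (I(t) = ½ + (-3 + 5)²/4 = ½ + (¼)*2² = ½ + (¼)*4 = ½ + 1 = 3/2)
(I(B) + j) + 2340 = (3/2 + 2066) + 2340 = 4135/2 + 2340 = 8815/2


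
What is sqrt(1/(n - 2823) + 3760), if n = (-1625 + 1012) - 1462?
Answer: sqrt(90203914142)/4898 ≈ 61.319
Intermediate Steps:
n = -2075 (n = -613 - 1462 = -2075)
sqrt(1/(n - 2823) + 3760) = sqrt(1/(-2075 - 2823) + 3760) = sqrt(1/(-4898) + 3760) = sqrt(-1/4898 + 3760) = sqrt(18416479/4898) = sqrt(90203914142)/4898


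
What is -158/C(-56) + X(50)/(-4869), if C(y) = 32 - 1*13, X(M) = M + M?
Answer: -771202/92511 ≈ -8.3363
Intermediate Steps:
X(M) = 2*M
C(y) = 19 (C(y) = 32 - 13 = 19)
-158/C(-56) + X(50)/(-4869) = -158/19 + (2*50)/(-4869) = -158*1/19 + 100*(-1/4869) = -158/19 - 100/4869 = -771202/92511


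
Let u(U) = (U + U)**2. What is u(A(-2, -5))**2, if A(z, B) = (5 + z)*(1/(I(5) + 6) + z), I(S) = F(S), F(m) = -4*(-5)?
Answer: 547981281/28561 ≈ 19186.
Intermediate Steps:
F(m) = 20
I(S) = 20
A(z, B) = (5 + z)*(1/26 + z) (A(z, B) = (5 + z)*(1/(20 + 6) + z) = (5 + z)*(1/26 + z))
u(U) = 4*U**2 (u(U) = (2*U)**2 = 4*U**2)
u(A(-2, -5))**2 = (4*(5/26 + (-2)**2 + (131/26)*(-2))**2)**2 = (4*(5/26 + 4 - 131/13)**2)**2 = (4*(-153/26)**2)**2 = (4*(23409/676))**2 = (23409/169)**2 = 547981281/28561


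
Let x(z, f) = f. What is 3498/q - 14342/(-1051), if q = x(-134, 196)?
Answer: 3243715/102998 ≈ 31.493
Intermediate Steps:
q = 196
3498/q - 14342/(-1051) = 3498/196 - 14342/(-1051) = 3498*(1/196) - 14342*(-1/1051) = 1749/98 + 14342/1051 = 3243715/102998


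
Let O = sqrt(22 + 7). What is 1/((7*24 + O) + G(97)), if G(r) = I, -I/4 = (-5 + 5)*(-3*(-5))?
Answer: 168/28195 - sqrt(29)/28195 ≈ 0.0057675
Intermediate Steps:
I = 0 (I = -4*(-5 + 5)*(-3*(-5)) = -0*15 = -4*0 = 0)
G(r) = 0
O = sqrt(29) ≈ 5.3852
1/((7*24 + O) + G(97)) = 1/((7*24 + sqrt(29)) + 0) = 1/((168 + sqrt(29)) + 0) = 1/(168 + sqrt(29))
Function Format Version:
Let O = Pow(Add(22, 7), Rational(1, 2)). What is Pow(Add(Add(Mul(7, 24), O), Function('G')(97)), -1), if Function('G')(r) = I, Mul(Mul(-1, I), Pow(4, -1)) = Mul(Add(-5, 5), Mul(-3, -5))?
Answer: Add(Rational(168, 28195), Mul(Rational(-1, 28195), Pow(29, Rational(1, 2)))) ≈ 0.0057675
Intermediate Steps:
I = 0 (I = Mul(-4, Mul(Add(-5, 5), Mul(-3, -5))) = Mul(-4, Mul(0, 15)) = Mul(-4, 0) = 0)
Function('G')(r) = 0
O = Pow(29, Rational(1, 2)) ≈ 5.3852
Pow(Add(Add(Mul(7, 24), O), Function('G')(97)), -1) = Pow(Add(Add(Mul(7, 24), Pow(29, Rational(1, 2))), 0), -1) = Pow(Add(Add(168, Pow(29, Rational(1, 2))), 0), -1) = Pow(Add(168, Pow(29, Rational(1, 2))), -1)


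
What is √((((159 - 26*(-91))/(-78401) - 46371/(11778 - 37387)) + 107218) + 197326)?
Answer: √1227668261711486221324078/2007771209 ≈ 551.86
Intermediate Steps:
√((((159 - 26*(-91))/(-78401) - 46371/(11778 - 37387)) + 107218) + 197326) = √((((159 + 2366)*(-1/78401) - 46371/(-25609)) + 107218) + 197326) = √(((2525*(-1/78401) - 46371*(-1/25609)) + 107218) + 197326) = √(((-2525/78401 + 46371/25609) + 107218) + 197326) = √((3570870046/2007771209 + 107218) + 197326) = √(215272784356608/2007771209 + 197326) = √(611458245943742/2007771209) = √1227668261711486221324078/2007771209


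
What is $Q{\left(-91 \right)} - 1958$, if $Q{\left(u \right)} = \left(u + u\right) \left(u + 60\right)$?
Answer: $3684$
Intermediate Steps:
$Q{\left(u \right)} = 2 u \left(60 + u\right)$
$Q{\left(-91 \right)} - 1958 = 2 \left(-91\right) \left(60 - 91\right) - 1958 = 2 \left(-91\right) \left(-31\right) - 1958 = 5642 - 1958 = 3684$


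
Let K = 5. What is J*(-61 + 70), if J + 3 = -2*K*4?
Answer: -387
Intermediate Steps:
J = -43 (J = -3 - 2*5*4 = -3 - 10*4 = -3 - 40 = -43)
J*(-61 + 70) = -43*(-61 + 70) = -43*9 = -387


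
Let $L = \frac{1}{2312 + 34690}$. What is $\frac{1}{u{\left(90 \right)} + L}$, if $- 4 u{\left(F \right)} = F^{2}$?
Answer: $- \frac{37002}{74929049} \approx -0.00049383$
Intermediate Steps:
$u{\left(F \right)} = - \frac{F^{2}}{4}$
$L = \frac{1}{37002} \approx 2.7026 \cdot 10^{-5}$
$\frac{1}{u{\left(90 \right)} + L} = \frac{1}{- \frac{90^{2}}{4} + \frac{1}{37002}} = \frac{1}{\left(- \frac{1}{4}\right) 8100 + \frac{1}{37002}} = \frac{1}{-2025 + \frac{1}{37002}} = \frac{1}{- \frac{74929049}{37002}} = - \frac{37002}{74929049}$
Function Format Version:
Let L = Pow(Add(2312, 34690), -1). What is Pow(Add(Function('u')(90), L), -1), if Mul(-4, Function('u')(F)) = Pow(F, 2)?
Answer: Rational(-37002, 74929049) ≈ -0.00049383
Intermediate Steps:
Function('u')(F) = Mul(Rational(-1, 4), Pow(F, 2))
L = Rational(1, 37002) (L = Pow(37002, -1) = Rational(1, 37002) ≈ 2.7026e-5)
Pow(Add(Function('u')(90), L), -1) = Pow(Add(Mul(Rational(-1, 4), Pow(90, 2)), Rational(1, 37002)), -1) = Pow(Add(Mul(Rational(-1, 4), 8100), Rational(1, 37002)), -1) = Pow(Add(-2025, Rational(1, 37002)), -1) = Pow(Rational(-74929049, 37002), -1) = Rational(-37002, 74929049)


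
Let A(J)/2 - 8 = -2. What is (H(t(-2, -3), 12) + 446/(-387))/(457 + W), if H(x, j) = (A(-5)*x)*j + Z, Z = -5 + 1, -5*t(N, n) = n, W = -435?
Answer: 78607/21285 ≈ 3.6931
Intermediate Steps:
t(N, n) = -n/5
A(J) = 12 (A(J) = 16 + 2*(-2) = 16 - 4 = 12)
Z = -4
H(x, j) = -4 + 12*j*x (H(x, j) = (12*x)*j - 4 = 12*j*x - 4 = -4 + 12*j*x)
(H(t(-2, -3), 12) + 446/(-387))/(457 + W) = ((-4 + 12*12*(-⅕*(-3))) + 446/(-387))/(457 - 435) = ((-4 + 12*12*(⅗)) + 446*(-1/387))/22 = ((-4 + 432/5) - 446/387)*(1/22) = (412/5 - 446/387)*(1/22) = (157214/1935)*(1/22) = 78607/21285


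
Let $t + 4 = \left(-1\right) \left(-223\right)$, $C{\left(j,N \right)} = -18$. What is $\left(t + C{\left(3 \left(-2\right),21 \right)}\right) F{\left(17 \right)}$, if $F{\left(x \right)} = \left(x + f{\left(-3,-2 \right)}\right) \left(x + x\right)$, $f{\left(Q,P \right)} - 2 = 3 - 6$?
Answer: $109344$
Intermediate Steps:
$f{\left(Q,P \right)} = -1$ ($f{\left(Q,P \right)} = 2 + \left(3 - 6\right) = 2 - 3 = -1$)
$F{\left(x \right)} = 2 x \left(-1 + x\right)$ ($F{\left(x \right)} = \left(x - 1\right) \left(x + x\right) = \left(-1 + x\right) 2 x = 2 x \left(-1 + x\right)$)
$t = 219$ ($t = -4 - -223 = -4 + 223 = 219$)
$\left(t + C{\left(3 \left(-2\right),21 \right)}\right) F{\left(17 \right)} = \left(219 - 18\right) 2 \cdot 17 \left(-1 + 17\right) = 201 \cdot 2 \cdot 17 \cdot 16 = 201 \cdot 544 = 109344$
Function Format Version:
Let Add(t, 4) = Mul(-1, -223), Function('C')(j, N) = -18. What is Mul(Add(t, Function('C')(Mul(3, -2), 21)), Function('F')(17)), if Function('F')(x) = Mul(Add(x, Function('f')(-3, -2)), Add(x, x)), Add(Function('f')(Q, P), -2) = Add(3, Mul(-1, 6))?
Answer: 109344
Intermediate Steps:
Function('f')(Q, P) = -1 (Function('f')(Q, P) = Add(2, Add(3, Mul(-1, 6))) = Add(2, Add(3, -6)) = Add(2, -3) = -1)
Function('F')(x) = Mul(2, x, Add(-1, x)) (Function('F')(x) = Mul(Add(x, -1), Add(x, x)) = Mul(Add(-1, x), Mul(2, x)) = Mul(2, x, Add(-1, x)))
t = 219 (t = Add(-4, Mul(-1, -223)) = Add(-4, 223) = 219)
Mul(Add(t, Function('C')(Mul(3, -2), 21)), Function('F')(17)) = Mul(Add(219, -18), Mul(2, 17, Add(-1, 17))) = Mul(201, Mul(2, 17, 16)) = Mul(201, 544) = 109344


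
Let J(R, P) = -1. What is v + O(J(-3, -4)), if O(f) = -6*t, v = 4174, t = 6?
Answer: 4138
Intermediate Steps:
O(f) = -36 (O(f) = -6*6 = -36)
v + O(J(-3, -4)) = 4174 - 36 = 4138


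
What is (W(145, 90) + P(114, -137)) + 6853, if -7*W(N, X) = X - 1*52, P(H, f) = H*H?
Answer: 138905/7 ≈ 19844.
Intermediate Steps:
P(H, f) = H²
W(N, X) = 52/7 - X/7 (W(N, X) = -(X - 1*52)/7 = -(X - 52)/7 = -(-52 + X)/7 = 52/7 - X/7)
(W(145, 90) + P(114, -137)) + 6853 = ((52/7 - ⅐*90) + 114²) + 6853 = ((52/7 - 90/7) + 12996) + 6853 = (-38/7 + 12996) + 6853 = 90934/7 + 6853 = 138905/7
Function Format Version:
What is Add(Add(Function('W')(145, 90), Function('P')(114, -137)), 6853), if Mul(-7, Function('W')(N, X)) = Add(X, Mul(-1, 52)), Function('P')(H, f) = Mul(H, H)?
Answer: Rational(138905, 7) ≈ 19844.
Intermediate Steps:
Function('P')(H, f) = Pow(H, 2)
Function('W')(N, X) = Add(Rational(52, 7), Mul(Rational(-1, 7), X)) (Function('W')(N, X) = Mul(Rational(-1, 7), Add(X, Mul(-1, 52))) = Mul(Rational(-1, 7), Add(X, -52)) = Mul(Rational(-1, 7), Add(-52, X)) = Add(Rational(52, 7), Mul(Rational(-1, 7), X)))
Add(Add(Function('W')(145, 90), Function('P')(114, -137)), 6853) = Add(Add(Add(Rational(52, 7), Mul(Rational(-1, 7), 90)), Pow(114, 2)), 6853) = Add(Add(Add(Rational(52, 7), Rational(-90, 7)), 12996), 6853) = Add(Add(Rational(-38, 7), 12996), 6853) = Add(Rational(90934, 7), 6853) = Rational(138905, 7)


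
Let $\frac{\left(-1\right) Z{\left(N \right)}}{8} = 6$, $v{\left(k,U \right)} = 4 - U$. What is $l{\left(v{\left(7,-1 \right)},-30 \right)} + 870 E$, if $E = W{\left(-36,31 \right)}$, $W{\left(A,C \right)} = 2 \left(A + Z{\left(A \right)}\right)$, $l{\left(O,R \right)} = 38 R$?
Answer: $-147300$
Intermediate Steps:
$Z{\left(N \right)} = -48$ ($Z{\left(N \right)} = \left(-8\right) 6 = -48$)
$W{\left(A,C \right)} = -96 + 2 A$ ($W{\left(A,C \right)} = 2 \left(A - 48\right) = 2 \left(-48 + A\right) = -96 + 2 A$)
$E = -168$ ($E = -96 + 2 \left(-36\right) = -96 - 72 = -168$)
$l{\left(v{\left(7,-1 \right)},-30 \right)} + 870 E = 38 \left(-30\right) + 870 \left(-168\right) = -1140 - 146160 = -147300$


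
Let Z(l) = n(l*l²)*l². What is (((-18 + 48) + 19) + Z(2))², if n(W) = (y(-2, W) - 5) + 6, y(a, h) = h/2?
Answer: 4761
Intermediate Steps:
y(a, h) = h/2 (y(a, h) = h*(½) = h/2)
n(W) = 1 + W/2 (n(W) = (W/2 - 5) + 6 = (-5 + W/2) + 6 = 1 + W/2)
Z(l) = l²*(1 + l³/2) (Z(l) = (1 + (l*l²)/2)*l² = (1 + l³/2)*l² = l²*(1 + l³/2))
(((-18 + 48) + 19) + Z(2))² = (((-18 + 48) + 19) + (2² + (½)*2⁵))² = ((30 + 19) + (4 + (½)*32))² = (49 + (4 + 16))² = (49 + 20)² = 69² = 4761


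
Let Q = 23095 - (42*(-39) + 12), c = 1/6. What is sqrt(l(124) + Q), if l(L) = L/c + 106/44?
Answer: sqrt(12326226)/22 ≈ 159.59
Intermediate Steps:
c = 1/6 ≈ 0.16667
Q = 24721 (Q = 23095 - (-1638 + 12) = 23095 - 1*(-1626) = 23095 + 1626 = 24721)
l(L) = 53/22 + 6*L (l(L) = L/(1/6) + 106/44 = L*6 + 106*(1/44) = 6*L + 53/22 = 53/22 + 6*L)
sqrt(l(124) + Q) = sqrt((53/22 + 6*124) + 24721) = sqrt((53/22 + 744) + 24721) = sqrt(16421/22 + 24721) = sqrt(560283/22) = sqrt(12326226)/22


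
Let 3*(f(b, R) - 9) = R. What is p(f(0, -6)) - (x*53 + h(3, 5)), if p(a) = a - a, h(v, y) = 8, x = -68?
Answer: 3596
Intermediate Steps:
f(b, R) = 9 + R/3
p(a) = 0
p(f(0, -6)) - (x*53 + h(3, 5)) = 0 - (-68*53 + 8) = 0 - (-3604 + 8) = 0 - 1*(-3596) = 0 + 3596 = 3596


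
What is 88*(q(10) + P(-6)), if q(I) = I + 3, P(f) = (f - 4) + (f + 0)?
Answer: -264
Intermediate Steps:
P(f) = -4 + 2*f (P(f) = (-4 + f) + f = -4 + 2*f)
q(I) = 3 + I
88*(q(10) + P(-6)) = 88*((3 + 10) + (-4 + 2*(-6))) = 88*(13 + (-4 - 12)) = 88*(13 - 16) = 88*(-3) = -264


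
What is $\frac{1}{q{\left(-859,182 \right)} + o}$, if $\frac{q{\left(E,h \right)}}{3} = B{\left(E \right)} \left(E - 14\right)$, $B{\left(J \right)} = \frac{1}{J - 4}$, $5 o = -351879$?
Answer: $- \frac{4315}{303658482} \approx -1.421 \cdot 10^{-5}$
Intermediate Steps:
$o = - \frac{351879}{5}$ ($o = \frac{1}{5} \left(-351879\right) = - \frac{351879}{5} \approx -70376.0$)
$B{\left(J \right)} = \frac{1}{-4 + J}$
$q{\left(E,h \right)} = \frac{3 \left(-14 + E\right)}{-4 + E}$ ($q{\left(E,h \right)} = 3 \frac{E - 14}{-4 + E} = 3 \frac{-14 + E}{-4 + E} = \frac{3 \left(-14 + E\right)}{-4 + E}$)
$\frac{1}{q{\left(-859,182 \right)} + o} = \frac{1}{\frac{3 \left(-14 - 859\right)}{-4 - 859} - \frac{351879}{5}} = \frac{1}{3 \frac{1}{-863} \left(-873\right) - \frac{351879}{5}} = \frac{1}{3 \left(- \frac{1}{863}\right) \left(-873\right) - \frac{351879}{5}} = \frac{1}{\frac{2619}{863} - \frac{351879}{5}} = \frac{1}{- \frac{303658482}{4315}} = - \frac{4315}{303658482}$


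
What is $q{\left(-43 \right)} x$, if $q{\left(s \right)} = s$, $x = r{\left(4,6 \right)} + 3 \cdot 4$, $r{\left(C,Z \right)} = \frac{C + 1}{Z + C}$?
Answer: $- \frac{1075}{2} \approx -537.5$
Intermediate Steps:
$r{\left(C,Z \right)} = \frac{1 + C}{C + Z}$
$x = \frac{25}{2}$ ($x = \frac{1 + 4}{4 + 6} + 3 \cdot 4 = \frac{1}{10} \cdot 5 + 12 = \frac{1}{2} + 12 = \frac{25}{2} \approx 12.5$)
$q{\left(-43 \right)} x = \left(-43\right) \frac{25}{2} = - \frac{1075}{2}$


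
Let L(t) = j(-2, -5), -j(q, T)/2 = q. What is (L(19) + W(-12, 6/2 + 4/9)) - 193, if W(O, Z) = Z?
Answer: -1670/9 ≈ -185.56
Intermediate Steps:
j(q, T) = -2*q
L(t) = 4 (L(t) = -2*(-2) = 4)
(L(19) + W(-12, 6/2 + 4/9)) - 193 = (4 + (6/2 + 4/9)) - 193 = (4 + (6*(1/2) + 4*(1/9))) - 193 = (4 + (3 + 4/9)) - 193 = (4 + 31/9) - 193 = 67/9 - 193 = -1670/9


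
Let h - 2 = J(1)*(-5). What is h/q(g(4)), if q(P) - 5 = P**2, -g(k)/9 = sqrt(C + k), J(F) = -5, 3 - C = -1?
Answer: 27/653 ≈ 0.041348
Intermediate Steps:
C = 4 (C = 3 - 1*(-1) = 3 + 1 = 4)
g(k) = -9*sqrt(4 + k)
q(P) = 5 + P**2
h = 27 (h = 2 - 5*(-5) = 2 + 25 = 27)
h/q(g(4)) = 27/(5 + (-9*sqrt(4 + 4))**2) = 27/(5 + (-18*sqrt(2))**2) = 27/(5 + 648) = 27/653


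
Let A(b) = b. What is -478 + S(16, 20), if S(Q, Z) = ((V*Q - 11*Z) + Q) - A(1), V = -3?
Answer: -731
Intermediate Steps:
S(Q, Z) = -1 - 11*Z - 2*Q (S(Q, Z) = ((-3*Q - 11*Z) + Q) - 1*1 = ((-11*Z - 3*Q) + Q) - 1 = (-11*Z - 2*Q) - 1 = -1 - 11*Z - 2*Q)
-478 + S(16, 20) = -478 + (-1 - 11*20 - 2*16) = -478 + (-1 - 220 - 32) = -478 - 253 = -731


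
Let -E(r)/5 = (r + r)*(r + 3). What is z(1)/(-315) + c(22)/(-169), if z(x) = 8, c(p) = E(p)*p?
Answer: 38113648/53235 ≈ 715.95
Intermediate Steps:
E(r) = -10*r*(3 + r) (E(r) = -5*(r + r)*(r + 3) = -5*2*r*(3 + r) = -10*r*(3 + r))
c(p) = -10*p**2*(3 + p) (c(p) = (-10*p*(3 + p))*p = -10*p**2*(3 + p))
z(1)/(-315) + c(22)/(-169) = 8/(-315) + (10*22**2*(-3 - 1*22))/(-169) = 8*(-1/315) + (10*484*(-3 - 22))*(-1/169) = -8/315 + (10*484*(-25))*(-1/169) = -8/315 - 121000*(-1/169) = -8/315 + 121000/169 = 38113648/53235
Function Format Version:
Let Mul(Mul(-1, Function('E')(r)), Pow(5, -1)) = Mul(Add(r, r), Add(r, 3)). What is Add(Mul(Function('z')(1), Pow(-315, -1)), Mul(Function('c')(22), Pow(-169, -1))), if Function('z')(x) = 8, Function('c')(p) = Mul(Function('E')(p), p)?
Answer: Rational(38113648, 53235) ≈ 715.95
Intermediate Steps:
Function('E')(r) = Mul(-10, r, Add(3, r)) (Function('E')(r) = Mul(-5, Mul(Add(r, r), Add(r, 3))) = Mul(-5, Mul(Mul(2, r), Add(3, r))) = Mul(-5, Mul(2, r, Add(3, r))) = Mul(-10, r, Add(3, r)))
Function('c')(p) = Mul(-10, Pow(p, 2), Add(3, p)) (Function('c')(p) = Mul(Mul(-10, p, Add(3, p)), p) = Mul(-10, Pow(p, 2), Add(3, p)))
Add(Mul(Function('z')(1), Pow(-315, -1)), Mul(Function('c')(22), Pow(-169, -1))) = Add(Mul(8, Pow(-315, -1)), Mul(Mul(10, Pow(22, 2), Add(-3, Mul(-1, 22))), Pow(-169, -1))) = Add(Mul(8, Rational(-1, 315)), Mul(Mul(10, 484, Add(-3, -22)), Rational(-1, 169))) = Add(Rational(-8, 315), Mul(Mul(10, 484, -25), Rational(-1, 169))) = Add(Rational(-8, 315), Mul(-121000, Rational(-1, 169))) = Add(Rational(-8, 315), Rational(121000, 169)) = Rational(38113648, 53235)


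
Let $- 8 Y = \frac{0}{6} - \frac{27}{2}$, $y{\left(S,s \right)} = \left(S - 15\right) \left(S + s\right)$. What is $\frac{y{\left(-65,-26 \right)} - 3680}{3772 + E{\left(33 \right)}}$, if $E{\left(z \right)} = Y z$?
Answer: $\frac{57600}{61243} \approx 0.94052$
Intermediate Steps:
$y{\left(S,s \right)} = \left(-15 + S\right) \left(S + s\right)$
$Y = \frac{27}{16}$ ($Y = - \frac{\frac{0}{6} - \frac{27}{2}}{8} = - \frac{0 \cdot \frac{1}{6} - \frac{27}{2}}{8} = - \frac{0 - \frac{27}{2}}{8} = \left(- \frac{1}{8}\right) \left(- \frac{27}{2}\right) = \frac{27}{16} \approx 1.6875$)
$E{\left(z \right)} = \frac{27 z}{16}$
$\frac{y{\left(-65,-26 \right)} - 3680}{3772 + E{\left(33 \right)}} = \frac{\left(\left(-65\right)^{2} - -975 - -390 - -1690\right) - 3680}{3772 + \frac{27}{16} \cdot 33} = \frac{\left(4225 + 975 + 390 + 1690\right) - 3680}{3772 + \frac{891}{16}} = \frac{7280 - 3680}{\frac{61243}{16}} = 3600 \cdot \frac{16}{61243} = \frac{57600}{61243}$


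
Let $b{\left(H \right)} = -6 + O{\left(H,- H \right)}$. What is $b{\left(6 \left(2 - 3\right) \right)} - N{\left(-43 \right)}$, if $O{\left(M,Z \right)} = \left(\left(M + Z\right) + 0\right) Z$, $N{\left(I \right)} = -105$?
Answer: $99$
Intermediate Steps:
$O{\left(M,Z \right)} = Z \left(M + Z\right)$ ($O{\left(M,Z \right)} = \left(M + Z\right) Z = Z \left(M + Z\right)$)
$b{\left(H \right)} = -6$ ($b{\left(H \right)} = -6 + - H \left(H - H\right) = -6 + - H 0 = -6 + 0 = -6$)
$b{\left(6 \left(2 - 3\right) \right)} - N{\left(-43 \right)} = -6 - -105 = -6 + 105 = 99$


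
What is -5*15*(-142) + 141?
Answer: 10791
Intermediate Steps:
-5*15*(-142) + 141 = -75*(-142) + 141 = 10650 + 141 = 10791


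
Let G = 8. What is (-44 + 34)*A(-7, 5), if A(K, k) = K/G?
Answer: 35/4 ≈ 8.7500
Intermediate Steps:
A(K, k) = K/8
(-44 + 34)*A(-7, 5) = (-44 + 34)*((⅛)*(-7)) = -10*(-7/8) = 35/4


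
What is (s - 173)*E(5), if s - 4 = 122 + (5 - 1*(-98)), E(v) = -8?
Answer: -448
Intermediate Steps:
s = 229 (s = 4 + (122 + (5 - 1*(-98))) = 4 + (122 + (5 + 98)) = 4 + (122 + 103) = 4 + 225 = 229)
(s - 173)*E(5) = (229 - 173)*(-8) = 56*(-8) = -448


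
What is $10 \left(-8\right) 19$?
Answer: $-1520$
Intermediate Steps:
$10 \left(-8\right) 19 = \left(-80\right) 19 = -1520$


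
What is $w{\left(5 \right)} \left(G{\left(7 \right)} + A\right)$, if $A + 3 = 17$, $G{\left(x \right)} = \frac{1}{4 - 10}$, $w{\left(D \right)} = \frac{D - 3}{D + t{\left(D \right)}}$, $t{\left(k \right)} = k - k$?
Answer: $\frac{83}{15} \approx 5.5333$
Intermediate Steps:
$t{\left(k \right)} = 0$
$w{\left(D \right)} = \frac{-3 + D}{D}$ ($w{\left(D \right)} = \frac{D - 3}{D + 0} = \frac{-3 + D}{D}$)
$G{\left(x \right)} = - \frac{1}{6}$ ($G{\left(x \right)} = \frac{1}{-6} = - \frac{1}{6}$)
$A = 14$ ($A = -3 + 17 = 14$)
$w{\left(5 \right)} \left(G{\left(7 \right)} + A\right) = \frac{-3 + 5}{5} \left(- \frac{1}{6} + 14\right) = \frac{1}{5} \cdot 2 \cdot \frac{83}{6} = \frac{2}{5} \cdot \frac{83}{6} = \frac{83}{15}$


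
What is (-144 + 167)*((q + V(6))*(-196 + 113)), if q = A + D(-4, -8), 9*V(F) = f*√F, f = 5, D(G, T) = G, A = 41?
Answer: -70633 - 9545*√6/9 ≈ -73231.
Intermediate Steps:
V(F) = 5*√F/9 (V(F) = (5*√F)/9 = 5*√F/9)
q = 37 (q = 41 - 4 = 37)
(-144 + 167)*((q + V(6))*(-196 + 113)) = (-144 + 167)*((37 + 5*√6/9)*(-196 + 113)) = 23*((37 + 5*√6/9)*(-83)) = 23*(-3071 - 415*√6/9) = -70633 - 9545*√6/9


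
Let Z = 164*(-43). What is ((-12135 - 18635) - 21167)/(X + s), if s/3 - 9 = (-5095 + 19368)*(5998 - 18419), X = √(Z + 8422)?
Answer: 13811470646682/141434749249585307 + 51937*√1370/282869498499170614 ≈ 9.7653e-5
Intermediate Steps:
Z = -7052
X = √1370 (X = √(-7052 + 8422) = √1370 ≈ 37.013)
s = -531854772 (s = 27 + 3*((-5095 + 19368)*(5998 - 18419)) = 27 + 3*(14273*(-12421)) = 27 + 3*(-177284933) = 27 - 531854799 = -531854772)
((-12135 - 18635) - 21167)/(X + s) = ((-12135 - 18635) - 21167)/(√1370 - 531854772) = (-30770 - 21167)/(-531854772 + √1370) = -51937/(-531854772 + √1370)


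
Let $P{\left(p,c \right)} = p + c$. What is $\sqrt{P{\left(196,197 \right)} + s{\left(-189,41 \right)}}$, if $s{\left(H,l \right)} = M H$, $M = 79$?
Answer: $i \sqrt{14538} \approx 120.57 i$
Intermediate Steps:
$s{\left(H,l \right)} = 79 H$
$P{\left(p,c \right)} = c + p$
$\sqrt{P{\left(196,197 \right)} + s{\left(-189,41 \right)}} = \sqrt{\left(197 + 196\right) + 79 \left(-189\right)} = \sqrt{393 - 14931} = \sqrt{-14538} = i \sqrt{14538}$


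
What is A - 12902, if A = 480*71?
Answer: 21178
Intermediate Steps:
A = 34080
A - 12902 = 34080 - 12902 = 21178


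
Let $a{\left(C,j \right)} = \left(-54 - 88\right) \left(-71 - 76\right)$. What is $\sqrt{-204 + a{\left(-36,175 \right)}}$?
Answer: $\sqrt{20670} \approx 143.77$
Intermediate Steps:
$a{\left(C,j \right)} = 20874$ ($a{\left(C,j \right)} = \left(-142\right) \left(-147\right) = 20874$)
$\sqrt{-204 + a{\left(-36,175 \right)}} = \sqrt{-204 + 20874} = \sqrt{20670}$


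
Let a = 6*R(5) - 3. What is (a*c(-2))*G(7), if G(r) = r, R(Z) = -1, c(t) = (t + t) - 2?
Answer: 378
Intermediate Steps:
c(t) = -2 + 2*t (c(t) = 2*t - 2 = -2 + 2*t)
a = -9 (a = 6*(-1) - 3 = -6 - 3 = -9)
(a*c(-2))*G(7) = -9*(-2 + 2*(-2))*7 = -9*(-2 - 4)*7 = -9*(-6)*7 = 54*7 = 378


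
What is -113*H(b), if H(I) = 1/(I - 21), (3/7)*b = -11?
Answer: 339/140 ≈ 2.4214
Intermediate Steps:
b = -77/3 (b = (7/3)*(-11) = -77/3 ≈ -25.667)
H(I) = 1/(-21 + I)
-113*H(b) = -113/(-21 - 77/3) = -113/(-140/3) = -113*(-3/140) = 339/140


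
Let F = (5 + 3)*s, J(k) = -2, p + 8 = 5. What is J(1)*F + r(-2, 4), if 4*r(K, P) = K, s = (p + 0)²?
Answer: -289/2 ≈ -144.50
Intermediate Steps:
p = -3 (p = -8 + 5 = -3)
s = 9 (s = (-3 + 0)² = (-3)² = 9)
r(K, P) = K/4
F = 72 (F = (5 + 3)*9 = 8*9 = 72)
J(1)*F + r(-2, 4) = -2*72 + (¼)*(-2) = -144 - ½ = -289/2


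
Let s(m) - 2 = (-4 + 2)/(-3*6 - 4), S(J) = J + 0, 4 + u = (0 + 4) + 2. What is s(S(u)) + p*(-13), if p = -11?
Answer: 1596/11 ≈ 145.09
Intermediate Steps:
u = 2 (u = -4 + ((0 + 4) + 2) = -4 + (4 + 2) = -4 + 6 = 2)
S(J) = J
s(m) = 23/11 (s(m) = 2 + (-4 + 2)/(-3*6 - 4) = 2 - 2/(-18 - 4) = 2 - 2/(-22) = 2 - 2*(-1/22) = 2 + 1/11 = 23/11)
s(S(u)) + p*(-13) = 23/11 - 11*(-13) = 23/11 + 143 = 1596/11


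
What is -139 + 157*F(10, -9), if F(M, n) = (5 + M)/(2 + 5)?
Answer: 1382/7 ≈ 197.43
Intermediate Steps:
F(M, n) = 5/7 + M/7 (F(M, n) = (5 + M)/7 = (5 + M)*(1/7) = 5/7 + M/7)
-139 + 157*F(10, -9) = -139 + 157*(5/7 + (1/7)*10) = -139 + 157*(5/7 + 10/7) = -139 + 157*(15/7) = -139 + 2355/7 = 1382/7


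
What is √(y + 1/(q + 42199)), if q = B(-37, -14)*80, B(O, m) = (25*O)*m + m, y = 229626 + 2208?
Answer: √268950431498397073/1077079 ≈ 481.49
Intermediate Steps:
y = 231834
B(O, m) = m + 25*O*m (B(O, m) = 25*O*m + m = m + 25*O*m)
q = 1034880 (q = -14*(1 + 25*(-37))*80 = -14*(1 - 925)*80 = -14*(-924)*80 = 12936*80 = 1034880)
√(y + 1/(q + 42199)) = √(231834 + 1/(1034880 + 42199)) = √(231834 + 1/1077079) = √(249703532887/1077079) = √268950431498397073/1077079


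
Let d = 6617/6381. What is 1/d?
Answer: 6381/6617 ≈ 0.96433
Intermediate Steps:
d = 6617/6381 (d = 6617*(1/6381) = 6617/6381 ≈ 1.0370)
1/d = 1/(6617/6381) = 6381/6617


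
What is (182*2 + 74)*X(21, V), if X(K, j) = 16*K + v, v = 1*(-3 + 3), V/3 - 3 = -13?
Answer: 147168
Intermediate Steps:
V = -30 (V = 9 + 3*(-13) = 9 - 39 = -30)
v = 0 (v = 1*0 = 0)
X(K, j) = 16*K (X(K, j) = 16*K + 0 = 16*K)
(182*2 + 74)*X(21, V) = (182*2 + 74)*(16*21) = (364 + 74)*336 = 438*336 = 147168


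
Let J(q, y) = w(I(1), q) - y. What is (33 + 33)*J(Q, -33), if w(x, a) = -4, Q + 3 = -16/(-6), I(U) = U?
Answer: 1914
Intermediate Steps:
Q = -1/3 (Q = -3 - 16/(-6) = -3 - 16*(-1/6) = -3 + 8/3 = -1/3 ≈ -0.33333)
J(q, y) = -4 - y
(33 + 33)*J(Q, -33) = (33 + 33)*(-4 - 1*(-33)) = 66*(-4 + 33) = 66*29 = 1914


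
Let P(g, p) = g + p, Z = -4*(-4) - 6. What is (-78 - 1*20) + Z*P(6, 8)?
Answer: 42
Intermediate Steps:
Z = 10 (Z = 16 - 6 = 10)
(-78 - 1*20) + Z*P(6, 8) = (-78 - 1*20) + 10*(6 + 8) = (-78 - 20) + 10*14 = -98 + 140 = 42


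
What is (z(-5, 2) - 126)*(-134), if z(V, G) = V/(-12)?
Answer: 100969/6 ≈ 16828.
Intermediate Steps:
z(V, G) = -V/12 (z(V, G) = V*(-1/12) = -V/12)
(z(-5, 2) - 126)*(-134) = (-1/12*(-5) - 126)*(-134) = (5/12 - 126)*(-134) = -1507/12*(-134) = 100969/6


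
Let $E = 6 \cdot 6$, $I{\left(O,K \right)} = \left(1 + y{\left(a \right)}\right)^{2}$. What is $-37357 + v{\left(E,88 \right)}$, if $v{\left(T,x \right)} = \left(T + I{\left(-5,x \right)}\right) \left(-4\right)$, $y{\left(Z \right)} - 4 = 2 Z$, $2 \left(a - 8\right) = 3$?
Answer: $-39805$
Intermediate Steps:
$a = \frac{19}{2}$ ($a = 8 + \frac{1}{2} \cdot 3 = 8 + \frac{3}{2} = \frac{19}{2} \approx 9.5$)
$y{\left(Z \right)} = 4 + 2 Z$
$I{\left(O,K \right)} = 576$ ($I{\left(O,K \right)} = \left(1 + \left(4 + 2 \cdot \frac{19}{2}\right)\right)^{2} = \left(1 + \left(4 + 19\right)\right)^{2} = \left(1 + 23\right)^{2} = 24^{2} = 576$)
$E = 36$
$v{\left(T,x \right)} = -2304 - 4 T$ ($v{\left(T,x \right)} = \left(T + 576\right) \left(-4\right) = \left(576 + T\right) \left(-4\right) = -2304 - 4 T$)
$-37357 + v{\left(E,88 \right)} = -37357 - 2448 = -39805$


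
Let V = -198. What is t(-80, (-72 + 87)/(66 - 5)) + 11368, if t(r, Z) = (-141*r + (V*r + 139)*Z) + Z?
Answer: 1621228/61 ≈ 26578.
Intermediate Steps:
t(r, Z) = Z - 141*r + Z*(139 - 198*r) (t(r, Z) = (-141*r + (-198*r + 139)*Z) + Z = (-141*r + (139 - 198*r)*Z) + Z = (-141*r + Z*(139 - 198*r)) + Z = Z - 141*r + Z*(139 - 198*r))
t(-80, (-72 + 87)/(66 - 5)) + 11368 = (-141*(-80) + 140*((-72 + 87)/(66 - 5)) - 198*(-72 + 87)/(66 - 5)*(-80)) + 11368 = (11280 + 140*(15/61) - 198*15/61*(-80)) + 11368 = (11280 + 2100/61 + 237600/61) + 11368 = 927780/61 + 11368 = 1621228/61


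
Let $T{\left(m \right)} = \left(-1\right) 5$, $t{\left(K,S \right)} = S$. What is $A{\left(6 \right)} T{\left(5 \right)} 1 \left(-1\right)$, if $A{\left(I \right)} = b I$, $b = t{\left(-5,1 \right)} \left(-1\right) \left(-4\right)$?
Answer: $120$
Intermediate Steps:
$T{\left(m \right)} = -5$
$b = 4$ ($b = 1 \left(-1\right) \left(-4\right) = \left(-1\right) \left(-4\right) = 4$)
$A{\left(I \right)} = 4 I$
$A{\left(6 \right)} T{\left(5 \right)} 1 \left(-1\right) = 4 \cdot 6 \left(-5\right) 1 \left(-1\right) = 24 \left(-5\right) \left(-1\right) = \left(-120\right) \left(-1\right) = 120$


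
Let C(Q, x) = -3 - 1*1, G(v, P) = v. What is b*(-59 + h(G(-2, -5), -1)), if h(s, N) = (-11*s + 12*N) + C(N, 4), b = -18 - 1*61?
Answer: 4187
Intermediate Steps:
b = -79 (b = -18 - 61 = -79)
C(Q, x) = -4 (C(Q, x) = -3 - 1 = -4)
h(s, N) = -4 - 11*s + 12*N (h(s, N) = (-11*s + 12*N) - 4 = -4 - 11*s + 12*N)
b*(-59 + h(G(-2, -5), -1)) = -79*(-59 + (-4 - 11*(-2) + 12*(-1))) = -79*(-59 + (-4 + 22 - 12)) = -79*(-59 + 6) = -79*(-53) = 4187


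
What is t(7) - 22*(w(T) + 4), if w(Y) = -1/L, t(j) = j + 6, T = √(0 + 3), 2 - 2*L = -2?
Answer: -64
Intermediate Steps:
L = 2 (L = 1 - ½*(-2) = 1 + 1 = 2)
T = √3 ≈ 1.7320
t(j) = 6 + j
w(Y) = -½ (w(Y) = -1/2 = -1*½ = -½)
t(7) - 22*(w(T) + 4) = (6 + 7) - 22*(-½ + 4) = 13 - 77 = -64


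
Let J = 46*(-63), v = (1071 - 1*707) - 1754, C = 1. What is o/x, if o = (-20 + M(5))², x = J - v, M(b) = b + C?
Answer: -49/377 ≈ -0.12997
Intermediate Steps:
v = -1390 (v = (1071 - 707) - 1754 = 364 - 1754 = -1390)
J = -2898
M(b) = 1 + b (M(b) = b + 1 = 1 + b)
x = -1508 (x = -2898 - 1*(-1390) = -2898 + 1390 = -1508)
o = 196 (o = (-20 + (1 + 5))² = (-20 + 6)² = (-14)² = 196)
o/x = 196/(-1508) = 196*(-1/1508) = -49/377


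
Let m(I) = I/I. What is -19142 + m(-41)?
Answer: -19141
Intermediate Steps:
m(I) = 1
-19142 + m(-41) = -19142 + 1 = -19141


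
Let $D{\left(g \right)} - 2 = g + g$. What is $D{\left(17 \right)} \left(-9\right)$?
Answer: $-324$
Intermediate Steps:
$D{\left(g \right)} = 2 + 2 g$ ($D{\left(g \right)} = 2 + \left(g + g\right) = 2 + 2 g$)
$D{\left(17 \right)} \left(-9\right) = \left(2 + 2 \cdot 17\right) \left(-9\right) = \left(2 + 34\right) \left(-9\right) = 36 \left(-9\right) = -324$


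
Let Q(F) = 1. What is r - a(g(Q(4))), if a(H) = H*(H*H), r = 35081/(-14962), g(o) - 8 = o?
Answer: -10942379/14962 ≈ -731.34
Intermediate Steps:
g(o) = 8 + o
r = -35081/14962 (r = 35081*(-1/14962) = -35081/14962 ≈ -2.3447)
a(H) = H³ (a(H) = H*H² = H³)
r - a(g(Q(4))) = -35081/14962 - (8 + 1)³ = -35081/14962 - 1*9³ = -35081/14962 - 1*729 = -35081/14962 - 729 = -10942379/14962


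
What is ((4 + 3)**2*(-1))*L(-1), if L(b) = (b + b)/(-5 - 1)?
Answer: -49/3 ≈ -16.333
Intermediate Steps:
L(b) = -b/3 (L(b) = (2*b)/(-6) = (2*b)*(-1/6) = -b/3)
((4 + 3)**2*(-1))*L(-1) = ((4 + 3)**2*(-1))*(-1/3*(-1)) = (7**2*(-1))*(1/3) = (49*(-1))*(1/3) = -49*1/3 = -49/3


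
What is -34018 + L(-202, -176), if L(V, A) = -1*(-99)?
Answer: -33919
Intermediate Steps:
L(V, A) = 99
-34018 + L(-202, -176) = -34018 + 99 = -33919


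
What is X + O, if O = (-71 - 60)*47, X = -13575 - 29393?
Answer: -49125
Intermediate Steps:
X = -42968
O = -6157 (O = -131*47 = -6157)
X + O = -42968 - 6157 = -49125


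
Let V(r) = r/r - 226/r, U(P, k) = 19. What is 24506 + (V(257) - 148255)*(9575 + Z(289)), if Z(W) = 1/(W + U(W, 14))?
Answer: -4012972991106/2827 ≈ -1.4195e+9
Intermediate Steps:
V(r) = 1 - 226/r
Z(W) = 1/(19 + W) (Z(W) = 1/(W + 19) = 1/(19 + W))
24506 + (V(257) - 148255)*(9575 + Z(289)) = 24506 + ((-226 + 257)/257 - 148255)*(9575 + 1/(19 + 289)) = 24506 + ((1/257)*31 - 148255)*(9575 + 1/308) = 24506 + (31/257 - 148255)*(9575 + 1/308) = 24506 - 38101504/257*2949101/308 = 24506 - 4013042269568/2827 = -4012972991106/2827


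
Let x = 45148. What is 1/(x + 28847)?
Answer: 1/73995 ≈ 1.3514e-5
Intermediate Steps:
1/(x + 28847) = 1/(45148 + 28847) = 1/73995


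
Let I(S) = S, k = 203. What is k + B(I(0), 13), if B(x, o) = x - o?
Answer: 190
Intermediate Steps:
k + B(I(0), 13) = 203 + (0 - 1*13) = 203 + (0 - 13) = 203 - 13 = 190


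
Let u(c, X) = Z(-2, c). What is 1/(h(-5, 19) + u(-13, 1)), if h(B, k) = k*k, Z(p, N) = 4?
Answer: 1/365 ≈ 0.0027397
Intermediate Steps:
u(c, X) = 4
h(B, k) = k²
1/(h(-5, 19) + u(-13, 1)) = 1/(19² + 4) = 1/(361 + 4) = 1/365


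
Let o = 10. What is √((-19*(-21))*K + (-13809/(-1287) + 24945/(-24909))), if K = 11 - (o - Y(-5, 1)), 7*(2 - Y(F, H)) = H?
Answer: √40408490411718/187473 ≈ 33.908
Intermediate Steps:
Y(F, H) = 2 - H/7
K = 20/7 (K = 11 - (10 - (2 - ⅐*1)) = 11 - (10 - (2 - ⅐)) = 11 - (10 - 1*13/7) = 11 - (10 - 13/7) = 11 - 1*57/7 = 11 - 57/7 = 20/7 ≈ 2.8571)
√((-19*(-21))*K + (-13809/(-1287) + 24945/(-24909))) = √(-19*(-21)*(20/7) + (-13809/(-1287) + 24945/(-24909))) = √(399*(20/7) + (-13809*(-1/1287) + 24945*(-1/24909))) = √(1140 + (4603/429 - 8315/8303)) = √(1140 + 34651574/3561987) = √(4095316754/3561987) = √40408490411718/187473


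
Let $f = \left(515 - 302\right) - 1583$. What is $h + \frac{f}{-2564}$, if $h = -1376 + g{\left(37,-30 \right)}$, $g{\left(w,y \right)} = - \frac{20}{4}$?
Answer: $- \frac{1769757}{1282} \approx -1380.5$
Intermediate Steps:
$g{\left(w,y \right)} = -5$ ($g{\left(w,y \right)} = \left(-20\right) \frac{1}{4} = -5$)
$f = -1370$ ($f = 213 - 1583 = -1370$)
$h = -1381$ ($h = -1376 - 5 = -1381$)
$h + \frac{f}{-2564} = -1381 - \frac{1370}{-2564} = -1381 - - \frac{685}{1282} = -1381 + \frac{685}{1282} = - \frac{1769757}{1282}$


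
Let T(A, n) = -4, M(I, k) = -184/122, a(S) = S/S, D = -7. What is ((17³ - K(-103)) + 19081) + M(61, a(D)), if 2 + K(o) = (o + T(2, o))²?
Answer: 765275/61 ≈ 12545.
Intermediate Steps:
a(S) = 1
M(I, k) = -92/61 (M(I, k) = -184*1/122 = -92/61)
K(o) = -2 + (-4 + o)² (K(o) = -2 + (o - 4)² = -2 + (-4 + o)²)
((17³ - K(-103)) + 19081) + M(61, a(D)) = ((17³ - (-2 + (-4 - 103)²)) + 19081) - 92/61 = ((4913 - (-2 + (-107)²)) + 19081) - 92/61 = ((4913 - (-2 + 11449)) + 19081) - 92/61 = ((4913 - 1*11447) + 19081) - 92/61 = ((4913 - 11447) + 19081) - 92/61 = (-6534 + 19081) - 92/61 = 12547 - 92/61 = 765275/61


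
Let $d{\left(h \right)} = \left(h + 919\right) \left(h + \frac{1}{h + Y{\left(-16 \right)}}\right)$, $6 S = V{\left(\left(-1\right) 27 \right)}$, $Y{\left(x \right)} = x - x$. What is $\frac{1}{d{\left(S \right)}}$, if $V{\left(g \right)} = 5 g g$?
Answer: $\frac{4860}{4506927137} \approx 1.0783 \cdot 10^{-6}$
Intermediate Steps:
$Y{\left(x \right)} = 0$
$V{\left(g \right)} = 5 g^{2}$
$S = \frac{1215}{2}$ ($S = \frac{5 \left(\left(-1\right) 27\right)^{2}}{6} = \frac{5 \left(-27\right)^{2}}{6} = \frac{5 \cdot 729}{6} = \frac{1}{6} \cdot 3645 = \frac{1215}{2} \approx 607.5$)
$d{\left(h \right)} = \left(919 + h\right) \left(h + \frac{1}{h}\right)$ ($d{\left(h \right)} = \left(h + 919\right) \left(h + \frac{1}{h + 0}\right) = \left(919 + h\right) \left(h + \frac{1}{h}\right)$)
$\frac{1}{d{\left(S \right)}} = \frac{1}{1 + \left(\frac{1215}{2}\right)^{2} + 919 \cdot \frac{1215}{2} + \frac{919}{\frac{1215}{2}}} = \frac{1}{1 + \frac{1476225}{4} + \frac{1116585}{2} + 919 \cdot \frac{2}{1215}} = \frac{1}{1 + \frac{1476225}{4} + \frac{1116585}{2} + \frac{1838}{1215}} = \frac{1}{\frac{4506927137}{4860}} = \frac{4860}{4506927137}$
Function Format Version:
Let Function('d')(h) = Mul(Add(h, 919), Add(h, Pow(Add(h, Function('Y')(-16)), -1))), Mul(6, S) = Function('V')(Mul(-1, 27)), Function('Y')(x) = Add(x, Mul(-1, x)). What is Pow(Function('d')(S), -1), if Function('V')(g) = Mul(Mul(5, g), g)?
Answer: Rational(4860, 4506927137) ≈ 1.0783e-6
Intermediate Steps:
Function('Y')(x) = 0
Function('V')(g) = Mul(5, Pow(g, 2))
S = Rational(1215, 2) (S = Mul(Rational(1, 6), Mul(5, Pow(Mul(-1, 27), 2))) = Mul(Rational(1, 6), Mul(5, Pow(-27, 2))) = Mul(Rational(1, 6), Mul(5, 729)) = Mul(Rational(1, 6), 3645) = Rational(1215, 2) ≈ 607.50)
Function('d')(h) = Mul(Add(919, h), Add(h, Pow(h, -1))) (Function('d')(h) = Mul(Add(h, 919), Add(h, Pow(Add(h, 0), -1))) = Mul(Add(919, h), Add(h, Pow(h, -1))))
Pow(Function('d')(S), -1) = Pow(Add(1, Pow(Rational(1215, 2), 2), Mul(919, Rational(1215, 2)), Mul(919, Pow(Rational(1215, 2), -1))), -1) = Pow(Add(1, Rational(1476225, 4), Rational(1116585, 2), Mul(919, Rational(2, 1215))), -1) = Pow(Add(1, Rational(1476225, 4), Rational(1116585, 2), Rational(1838, 1215)), -1) = Pow(Rational(4506927137, 4860), -1) = Rational(4860, 4506927137)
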